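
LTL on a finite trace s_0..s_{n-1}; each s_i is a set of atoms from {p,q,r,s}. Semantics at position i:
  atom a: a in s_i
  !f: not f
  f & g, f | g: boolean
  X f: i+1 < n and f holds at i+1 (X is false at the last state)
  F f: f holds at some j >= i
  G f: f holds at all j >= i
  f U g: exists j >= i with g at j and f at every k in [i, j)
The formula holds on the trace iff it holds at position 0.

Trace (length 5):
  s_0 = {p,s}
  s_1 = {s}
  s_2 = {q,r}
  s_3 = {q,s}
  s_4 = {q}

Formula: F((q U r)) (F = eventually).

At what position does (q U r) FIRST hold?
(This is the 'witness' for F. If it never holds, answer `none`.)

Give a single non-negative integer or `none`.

s_0={p,s}: (q U r)=False q=False r=False
s_1={s}: (q U r)=False q=False r=False
s_2={q,r}: (q U r)=True q=True r=True
s_3={q,s}: (q U r)=False q=True r=False
s_4={q}: (q U r)=False q=True r=False
F((q U r)) holds; first witness at position 2.

Answer: 2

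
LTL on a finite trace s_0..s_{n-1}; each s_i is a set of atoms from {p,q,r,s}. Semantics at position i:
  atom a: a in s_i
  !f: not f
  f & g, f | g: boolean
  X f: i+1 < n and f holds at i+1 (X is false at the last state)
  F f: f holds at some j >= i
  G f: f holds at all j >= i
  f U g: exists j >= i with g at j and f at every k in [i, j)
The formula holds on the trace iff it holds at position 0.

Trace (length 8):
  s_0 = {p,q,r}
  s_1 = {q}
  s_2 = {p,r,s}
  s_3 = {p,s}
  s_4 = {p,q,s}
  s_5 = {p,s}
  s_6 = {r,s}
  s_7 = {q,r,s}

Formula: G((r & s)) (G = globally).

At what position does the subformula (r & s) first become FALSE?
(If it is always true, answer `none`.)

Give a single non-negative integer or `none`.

Answer: 0

Derivation:
s_0={p,q,r}: (r & s)=False r=True s=False
s_1={q}: (r & s)=False r=False s=False
s_2={p,r,s}: (r & s)=True r=True s=True
s_3={p,s}: (r & s)=False r=False s=True
s_4={p,q,s}: (r & s)=False r=False s=True
s_5={p,s}: (r & s)=False r=False s=True
s_6={r,s}: (r & s)=True r=True s=True
s_7={q,r,s}: (r & s)=True r=True s=True
G((r & s)) holds globally = False
First violation at position 0.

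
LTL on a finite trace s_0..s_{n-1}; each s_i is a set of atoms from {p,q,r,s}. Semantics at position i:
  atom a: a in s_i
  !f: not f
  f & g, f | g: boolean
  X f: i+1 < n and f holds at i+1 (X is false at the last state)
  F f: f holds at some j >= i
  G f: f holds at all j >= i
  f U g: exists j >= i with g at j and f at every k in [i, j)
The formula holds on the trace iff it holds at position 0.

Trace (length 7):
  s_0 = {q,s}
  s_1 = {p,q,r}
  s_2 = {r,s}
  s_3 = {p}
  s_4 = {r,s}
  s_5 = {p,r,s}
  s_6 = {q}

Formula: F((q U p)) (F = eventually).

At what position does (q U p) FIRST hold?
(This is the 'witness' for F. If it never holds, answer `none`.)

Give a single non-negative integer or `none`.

Answer: 0

Derivation:
s_0={q,s}: (q U p)=True q=True p=False
s_1={p,q,r}: (q U p)=True q=True p=True
s_2={r,s}: (q U p)=False q=False p=False
s_3={p}: (q U p)=True q=False p=True
s_4={r,s}: (q U p)=False q=False p=False
s_5={p,r,s}: (q U p)=True q=False p=True
s_6={q}: (q U p)=False q=True p=False
F((q U p)) holds; first witness at position 0.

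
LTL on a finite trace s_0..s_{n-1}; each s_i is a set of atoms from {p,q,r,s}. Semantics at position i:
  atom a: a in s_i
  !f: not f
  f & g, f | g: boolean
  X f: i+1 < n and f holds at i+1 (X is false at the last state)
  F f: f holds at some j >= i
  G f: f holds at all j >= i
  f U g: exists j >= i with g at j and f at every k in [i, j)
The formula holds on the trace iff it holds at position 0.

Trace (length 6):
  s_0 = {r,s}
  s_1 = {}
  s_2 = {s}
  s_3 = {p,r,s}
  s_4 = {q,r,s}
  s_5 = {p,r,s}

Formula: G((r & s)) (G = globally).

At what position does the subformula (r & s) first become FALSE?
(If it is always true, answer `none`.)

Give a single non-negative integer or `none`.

Answer: 1

Derivation:
s_0={r,s}: (r & s)=True r=True s=True
s_1={}: (r & s)=False r=False s=False
s_2={s}: (r & s)=False r=False s=True
s_3={p,r,s}: (r & s)=True r=True s=True
s_4={q,r,s}: (r & s)=True r=True s=True
s_5={p,r,s}: (r & s)=True r=True s=True
G((r & s)) holds globally = False
First violation at position 1.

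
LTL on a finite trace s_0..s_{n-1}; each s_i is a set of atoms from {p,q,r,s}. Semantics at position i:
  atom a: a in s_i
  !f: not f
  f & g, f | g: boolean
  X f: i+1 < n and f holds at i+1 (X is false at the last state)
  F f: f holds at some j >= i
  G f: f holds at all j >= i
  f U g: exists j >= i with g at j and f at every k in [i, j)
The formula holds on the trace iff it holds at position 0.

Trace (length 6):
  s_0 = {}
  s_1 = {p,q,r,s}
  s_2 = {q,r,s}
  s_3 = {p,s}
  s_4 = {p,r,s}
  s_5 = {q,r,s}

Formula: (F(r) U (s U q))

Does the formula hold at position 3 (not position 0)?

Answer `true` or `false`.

Answer: true

Derivation:
s_0={}: (F(r) U (s U q))=True F(r)=True r=False (s U q)=False s=False q=False
s_1={p,q,r,s}: (F(r) U (s U q))=True F(r)=True r=True (s U q)=True s=True q=True
s_2={q,r,s}: (F(r) U (s U q))=True F(r)=True r=True (s U q)=True s=True q=True
s_3={p,s}: (F(r) U (s U q))=True F(r)=True r=False (s U q)=True s=True q=False
s_4={p,r,s}: (F(r) U (s U q))=True F(r)=True r=True (s U q)=True s=True q=False
s_5={q,r,s}: (F(r) U (s U q))=True F(r)=True r=True (s U q)=True s=True q=True
Evaluating at position 3: result = True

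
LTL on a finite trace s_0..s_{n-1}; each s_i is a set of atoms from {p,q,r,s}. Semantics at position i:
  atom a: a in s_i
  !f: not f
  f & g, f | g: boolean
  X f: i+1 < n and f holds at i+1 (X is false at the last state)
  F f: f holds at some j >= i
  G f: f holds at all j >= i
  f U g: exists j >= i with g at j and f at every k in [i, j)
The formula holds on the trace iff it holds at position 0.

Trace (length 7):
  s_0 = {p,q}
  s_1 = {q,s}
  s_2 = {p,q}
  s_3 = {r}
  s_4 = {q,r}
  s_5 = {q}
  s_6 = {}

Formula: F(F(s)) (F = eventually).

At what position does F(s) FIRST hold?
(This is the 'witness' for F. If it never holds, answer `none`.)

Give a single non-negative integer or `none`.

Answer: 0

Derivation:
s_0={p,q}: F(s)=True s=False
s_1={q,s}: F(s)=True s=True
s_2={p,q}: F(s)=False s=False
s_3={r}: F(s)=False s=False
s_4={q,r}: F(s)=False s=False
s_5={q}: F(s)=False s=False
s_6={}: F(s)=False s=False
F(F(s)) holds; first witness at position 0.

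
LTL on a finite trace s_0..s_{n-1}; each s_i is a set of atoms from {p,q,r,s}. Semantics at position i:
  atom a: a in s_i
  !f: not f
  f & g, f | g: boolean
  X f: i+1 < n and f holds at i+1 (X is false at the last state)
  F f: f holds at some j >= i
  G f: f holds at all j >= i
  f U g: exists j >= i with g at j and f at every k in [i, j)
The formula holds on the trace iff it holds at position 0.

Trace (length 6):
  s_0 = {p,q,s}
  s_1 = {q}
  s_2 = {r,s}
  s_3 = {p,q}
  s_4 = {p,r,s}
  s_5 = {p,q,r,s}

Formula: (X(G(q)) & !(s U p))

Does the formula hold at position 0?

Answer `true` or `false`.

Answer: false

Derivation:
s_0={p,q,s}: (X(G(q)) & !(s U p))=False X(G(q))=False G(q)=False q=True !(s U p)=False (s U p)=True s=True p=True
s_1={q}: (X(G(q)) & !(s U p))=False X(G(q))=False G(q)=False q=True !(s U p)=True (s U p)=False s=False p=False
s_2={r,s}: (X(G(q)) & !(s U p))=False X(G(q))=False G(q)=False q=False !(s U p)=False (s U p)=True s=True p=False
s_3={p,q}: (X(G(q)) & !(s U p))=False X(G(q))=False G(q)=False q=True !(s U p)=False (s U p)=True s=False p=True
s_4={p,r,s}: (X(G(q)) & !(s U p))=False X(G(q))=True G(q)=False q=False !(s U p)=False (s U p)=True s=True p=True
s_5={p,q,r,s}: (X(G(q)) & !(s U p))=False X(G(q))=False G(q)=True q=True !(s U p)=False (s U p)=True s=True p=True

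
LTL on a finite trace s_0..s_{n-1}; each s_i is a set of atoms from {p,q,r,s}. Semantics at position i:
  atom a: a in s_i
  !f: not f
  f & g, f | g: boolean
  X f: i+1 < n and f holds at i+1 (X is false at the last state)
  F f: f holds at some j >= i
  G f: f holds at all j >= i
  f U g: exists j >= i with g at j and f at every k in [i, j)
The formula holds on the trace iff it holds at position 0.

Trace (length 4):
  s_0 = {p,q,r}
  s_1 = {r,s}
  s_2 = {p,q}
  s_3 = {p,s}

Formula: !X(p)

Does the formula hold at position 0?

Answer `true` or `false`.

Answer: true

Derivation:
s_0={p,q,r}: !X(p)=True X(p)=False p=True
s_1={r,s}: !X(p)=False X(p)=True p=False
s_2={p,q}: !X(p)=False X(p)=True p=True
s_3={p,s}: !X(p)=True X(p)=False p=True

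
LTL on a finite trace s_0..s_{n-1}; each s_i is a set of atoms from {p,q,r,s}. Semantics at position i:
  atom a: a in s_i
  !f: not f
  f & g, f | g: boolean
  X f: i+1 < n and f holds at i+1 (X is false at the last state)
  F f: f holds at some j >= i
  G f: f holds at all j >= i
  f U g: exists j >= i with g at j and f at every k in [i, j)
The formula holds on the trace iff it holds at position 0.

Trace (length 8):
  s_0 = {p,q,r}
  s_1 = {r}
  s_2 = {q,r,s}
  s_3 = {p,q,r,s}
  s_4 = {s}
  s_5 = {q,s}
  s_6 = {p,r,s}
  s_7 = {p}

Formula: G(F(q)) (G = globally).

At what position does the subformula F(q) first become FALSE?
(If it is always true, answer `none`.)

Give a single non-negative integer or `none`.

s_0={p,q,r}: F(q)=True q=True
s_1={r}: F(q)=True q=False
s_2={q,r,s}: F(q)=True q=True
s_3={p,q,r,s}: F(q)=True q=True
s_4={s}: F(q)=True q=False
s_5={q,s}: F(q)=True q=True
s_6={p,r,s}: F(q)=False q=False
s_7={p}: F(q)=False q=False
G(F(q)) holds globally = False
First violation at position 6.

Answer: 6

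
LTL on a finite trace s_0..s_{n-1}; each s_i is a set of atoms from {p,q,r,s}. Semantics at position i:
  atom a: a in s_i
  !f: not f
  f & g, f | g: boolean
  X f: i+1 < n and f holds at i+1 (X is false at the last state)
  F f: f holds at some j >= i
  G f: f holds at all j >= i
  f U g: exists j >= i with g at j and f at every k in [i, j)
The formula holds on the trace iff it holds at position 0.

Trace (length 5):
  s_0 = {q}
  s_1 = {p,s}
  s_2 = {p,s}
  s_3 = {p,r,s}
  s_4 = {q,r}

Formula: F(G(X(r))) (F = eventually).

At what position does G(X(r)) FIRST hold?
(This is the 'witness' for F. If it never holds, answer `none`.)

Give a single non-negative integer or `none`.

Answer: none

Derivation:
s_0={q}: G(X(r))=False X(r)=False r=False
s_1={p,s}: G(X(r))=False X(r)=False r=False
s_2={p,s}: G(X(r))=False X(r)=True r=False
s_3={p,r,s}: G(X(r))=False X(r)=True r=True
s_4={q,r}: G(X(r))=False X(r)=False r=True
F(G(X(r))) does not hold (no witness exists).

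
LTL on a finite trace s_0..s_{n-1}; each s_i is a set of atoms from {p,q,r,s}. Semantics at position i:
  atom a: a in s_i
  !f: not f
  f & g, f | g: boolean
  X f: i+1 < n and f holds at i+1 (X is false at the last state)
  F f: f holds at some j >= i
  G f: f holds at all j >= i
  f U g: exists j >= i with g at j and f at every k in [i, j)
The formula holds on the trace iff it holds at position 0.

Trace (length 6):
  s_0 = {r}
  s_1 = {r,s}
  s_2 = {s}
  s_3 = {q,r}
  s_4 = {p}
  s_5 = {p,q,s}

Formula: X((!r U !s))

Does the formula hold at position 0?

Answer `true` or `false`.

s_0={r}: X((!r U !s))=False (!r U !s)=True !r=False r=True !s=True s=False
s_1={r,s}: X((!r U !s))=True (!r U !s)=False !r=False r=True !s=False s=True
s_2={s}: X((!r U !s))=True (!r U !s)=True !r=True r=False !s=False s=True
s_3={q,r}: X((!r U !s))=True (!r U !s)=True !r=False r=True !s=True s=False
s_4={p}: X((!r U !s))=False (!r U !s)=True !r=True r=False !s=True s=False
s_5={p,q,s}: X((!r U !s))=False (!r U !s)=False !r=True r=False !s=False s=True

Answer: false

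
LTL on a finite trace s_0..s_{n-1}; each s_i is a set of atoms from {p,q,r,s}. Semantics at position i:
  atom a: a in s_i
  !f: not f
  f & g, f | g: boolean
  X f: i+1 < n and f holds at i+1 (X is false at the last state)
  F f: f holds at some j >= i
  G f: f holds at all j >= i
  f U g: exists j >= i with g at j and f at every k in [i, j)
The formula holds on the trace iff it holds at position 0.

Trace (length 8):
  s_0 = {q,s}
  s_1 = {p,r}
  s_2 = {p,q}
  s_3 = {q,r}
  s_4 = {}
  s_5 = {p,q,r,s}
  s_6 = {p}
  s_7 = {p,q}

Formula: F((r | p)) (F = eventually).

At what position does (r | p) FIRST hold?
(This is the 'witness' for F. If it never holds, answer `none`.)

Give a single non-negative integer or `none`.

s_0={q,s}: (r | p)=False r=False p=False
s_1={p,r}: (r | p)=True r=True p=True
s_2={p,q}: (r | p)=True r=False p=True
s_3={q,r}: (r | p)=True r=True p=False
s_4={}: (r | p)=False r=False p=False
s_5={p,q,r,s}: (r | p)=True r=True p=True
s_6={p}: (r | p)=True r=False p=True
s_7={p,q}: (r | p)=True r=False p=True
F((r | p)) holds; first witness at position 1.

Answer: 1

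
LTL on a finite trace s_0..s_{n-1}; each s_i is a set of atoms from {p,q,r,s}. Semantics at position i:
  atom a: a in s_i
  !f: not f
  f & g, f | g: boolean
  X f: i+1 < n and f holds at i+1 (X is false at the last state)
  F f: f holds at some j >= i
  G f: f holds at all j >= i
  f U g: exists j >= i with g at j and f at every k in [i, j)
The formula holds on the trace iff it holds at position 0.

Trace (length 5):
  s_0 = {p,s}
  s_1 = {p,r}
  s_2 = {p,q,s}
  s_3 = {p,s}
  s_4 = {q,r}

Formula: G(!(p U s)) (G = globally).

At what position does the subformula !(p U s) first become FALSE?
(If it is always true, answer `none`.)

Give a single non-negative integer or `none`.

Answer: 0

Derivation:
s_0={p,s}: !(p U s)=False (p U s)=True p=True s=True
s_1={p,r}: !(p U s)=False (p U s)=True p=True s=False
s_2={p,q,s}: !(p U s)=False (p U s)=True p=True s=True
s_3={p,s}: !(p U s)=False (p U s)=True p=True s=True
s_4={q,r}: !(p U s)=True (p U s)=False p=False s=False
G(!(p U s)) holds globally = False
First violation at position 0.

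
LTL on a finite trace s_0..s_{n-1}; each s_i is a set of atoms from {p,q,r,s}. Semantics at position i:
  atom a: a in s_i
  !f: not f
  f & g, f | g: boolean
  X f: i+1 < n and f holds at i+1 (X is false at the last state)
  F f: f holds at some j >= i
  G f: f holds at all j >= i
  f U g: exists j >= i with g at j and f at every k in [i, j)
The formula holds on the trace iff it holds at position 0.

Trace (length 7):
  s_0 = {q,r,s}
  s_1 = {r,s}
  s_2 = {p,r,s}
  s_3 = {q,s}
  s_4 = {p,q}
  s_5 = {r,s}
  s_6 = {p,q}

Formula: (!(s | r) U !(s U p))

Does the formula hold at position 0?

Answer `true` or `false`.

Answer: false

Derivation:
s_0={q,r,s}: (!(s | r) U !(s U p))=False !(s | r)=False (s | r)=True s=True r=True !(s U p)=False (s U p)=True p=False
s_1={r,s}: (!(s | r) U !(s U p))=False !(s | r)=False (s | r)=True s=True r=True !(s U p)=False (s U p)=True p=False
s_2={p,r,s}: (!(s | r) U !(s U p))=False !(s | r)=False (s | r)=True s=True r=True !(s U p)=False (s U p)=True p=True
s_3={q,s}: (!(s | r) U !(s U p))=False !(s | r)=False (s | r)=True s=True r=False !(s U p)=False (s U p)=True p=False
s_4={p,q}: (!(s | r) U !(s U p))=False !(s | r)=True (s | r)=False s=False r=False !(s U p)=False (s U p)=True p=True
s_5={r,s}: (!(s | r) U !(s U p))=False !(s | r)=False (s | r)=True s=True r=True !(s U p)=False (s U p)=True p=False
s_6={p,q}: (!(s | r) U !(s U p))=False !(s | r)=True (s | r)=False s=False r=False !(s U p)=False (s U p)=True p=True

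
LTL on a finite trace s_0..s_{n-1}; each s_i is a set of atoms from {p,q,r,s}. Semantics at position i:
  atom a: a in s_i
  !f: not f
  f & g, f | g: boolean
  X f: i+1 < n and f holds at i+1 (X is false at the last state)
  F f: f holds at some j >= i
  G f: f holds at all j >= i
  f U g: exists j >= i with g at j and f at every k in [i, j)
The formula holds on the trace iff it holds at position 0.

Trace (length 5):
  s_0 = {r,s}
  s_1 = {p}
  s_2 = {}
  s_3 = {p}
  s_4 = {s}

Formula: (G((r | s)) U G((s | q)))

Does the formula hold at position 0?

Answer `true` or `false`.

Answer: false

Derivation:
s_0={r,s}: (G((r | s)) U G((s | q)))=False G((r | s))=False (r | s)=True r=True s=True G((s | q))=False (s | q)=True q=False
s_1={p}: (G((r | s)) U G((s | q)))=False G((r | s))=False (r | s)=False r=False s=False G((s | q))=False (s | q)=False q=False
s_2={}: (G((r | s)) U G((s | q)))=False G((r | s))=False (r | s)=False r=False s=False G((s | q))=False (s | q)=False q=False
s_3={p}: (G((r | s)) U G((s | q)))=False G((r | s))=False (r | s)=False r=False s=False G((s | q))=False (s | q)=False q=False
s_4={s}: (G((r | s)) U G((s | q)))=True G((r | s))=True (r | s)=True r=False s=True G((s | q))=True (s | q)=True q=False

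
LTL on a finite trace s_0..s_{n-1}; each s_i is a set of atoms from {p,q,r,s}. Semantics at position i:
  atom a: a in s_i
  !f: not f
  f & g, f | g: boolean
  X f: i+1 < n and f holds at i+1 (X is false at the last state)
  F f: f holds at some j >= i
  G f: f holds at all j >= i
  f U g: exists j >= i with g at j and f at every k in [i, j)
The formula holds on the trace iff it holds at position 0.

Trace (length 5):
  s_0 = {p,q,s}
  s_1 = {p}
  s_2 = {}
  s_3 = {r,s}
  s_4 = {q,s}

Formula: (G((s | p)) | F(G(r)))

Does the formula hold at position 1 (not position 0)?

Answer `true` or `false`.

s_0={p,q,s}: (G((s | p)) | F(G(r)))=False G((s | p))=False (s | p)=True s=True p=True F(G(r))=False G(r)=False r=False
s_1={p}: (G((s | p)) | F(G(r)))=False G((s | p))=False (s | p)=True s=False p=True F(G(r))=False G(r)=False r=False
s_2={}: (G((s | p)) | F(G(r)))=False G((s | p))=False (s | p)=False s=False p=False F(G(r))=False G(r)=False r=False
s_3={r,s}: (G((s | p)) | F(G(r)))=True G((s | p))=True (s | p)=True s=True p=False F(G(r))=False G(r)=False r=True
s_4={q,s}: (G((s | p)) | F(G(r)))=True G((s | p))=True (s | p)=True s=True p=False F(G(r))=False G(r)=False r=False
Evaluating at position 1: result = False

Answer: false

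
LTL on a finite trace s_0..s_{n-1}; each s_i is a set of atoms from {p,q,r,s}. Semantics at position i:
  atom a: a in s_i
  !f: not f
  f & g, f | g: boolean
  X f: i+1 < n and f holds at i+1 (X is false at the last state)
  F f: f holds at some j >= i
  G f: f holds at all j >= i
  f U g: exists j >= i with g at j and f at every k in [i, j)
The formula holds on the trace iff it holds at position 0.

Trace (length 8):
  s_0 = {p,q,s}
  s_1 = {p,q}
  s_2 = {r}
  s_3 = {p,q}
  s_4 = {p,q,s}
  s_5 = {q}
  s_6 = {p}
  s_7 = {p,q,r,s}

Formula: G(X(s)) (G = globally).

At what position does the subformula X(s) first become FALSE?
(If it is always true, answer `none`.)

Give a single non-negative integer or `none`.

Answer: 0

Derivation:
s_0={p,q,s}: X(s)=False s=True
s_1={p,q}: X(s)=False s=False
s_2={r}: X(s)=False s=False
s_3={p,q}: X(s)=True s=False
s_4={p,q,s}: X(s)=False s=True
s_5={q}: X(s)=False s=False
s_6={p}: X(s)=True s=False
s_7={p,q,r,s}: X(s)=False s=True
G(X(s)) holds globally = False
First violation at position 0.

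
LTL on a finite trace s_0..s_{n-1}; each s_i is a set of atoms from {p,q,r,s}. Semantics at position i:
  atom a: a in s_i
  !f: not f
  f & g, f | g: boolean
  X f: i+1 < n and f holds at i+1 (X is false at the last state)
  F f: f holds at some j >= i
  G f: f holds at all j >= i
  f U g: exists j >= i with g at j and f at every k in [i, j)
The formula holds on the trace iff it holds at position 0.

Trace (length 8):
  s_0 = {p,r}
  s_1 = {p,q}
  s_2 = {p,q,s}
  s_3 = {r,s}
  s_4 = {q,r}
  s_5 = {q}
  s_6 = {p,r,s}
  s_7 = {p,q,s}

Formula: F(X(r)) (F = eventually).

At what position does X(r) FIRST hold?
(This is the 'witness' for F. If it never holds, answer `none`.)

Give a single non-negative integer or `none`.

Answer: 2

Derivation:
s_0={p,r}: X(r)=False r=True
s_1={p,q}: X(r)=False r=False
s_2={p,q,s}: X(r)=True r=False
s_3={r,s}: X(r)=True r=True
s_4={q,r}: X(r)=False r=True
s_5={q}: X(r)=True r=False
s_6={p,r,s}: X(r)=False r=True
s_7={p,q,s}: X(r)=False r=False
F(X(r)) holds; first witness at position 2.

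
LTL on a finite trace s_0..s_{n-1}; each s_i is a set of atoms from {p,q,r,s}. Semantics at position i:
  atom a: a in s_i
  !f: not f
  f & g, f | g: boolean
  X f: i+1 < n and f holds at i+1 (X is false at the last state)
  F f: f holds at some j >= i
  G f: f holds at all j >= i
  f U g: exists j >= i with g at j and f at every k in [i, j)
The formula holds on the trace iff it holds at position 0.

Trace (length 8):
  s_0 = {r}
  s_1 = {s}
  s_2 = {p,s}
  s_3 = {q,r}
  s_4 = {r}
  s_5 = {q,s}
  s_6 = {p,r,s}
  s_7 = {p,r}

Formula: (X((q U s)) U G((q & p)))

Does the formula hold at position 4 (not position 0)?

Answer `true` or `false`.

s_0={r}: (X((q U s)) U G((q & p)))=False X((q U s))=True (q U s)=False q=False s=False G((q & p))=False (q & p)=False p=False
s_1={s}: (X((q U s)) U G((q & p)))=False X((q U s))=True (q U s)=True q=False s=True G((q & p))=False (q & p)=False p=False
s_2={p,s}: (X((q U s)) U G((q & p)))=False X((q U s))=False (q U s)=True q=False s=True G((q & p))=False (q & p)=False p=True
s_3={q,r}: (X((q U s)) U G((q & p)))=False X((q U s))=False (q U s)=False q=True s=False G((q & p))=False (q & p)=False p=False
s_4={r}: (X((q U s)) U G((q & p)))=False X((q U s))=True (q U s)=False q=False s=False G((q & p))=False (q & p)=False p=False
s_5={q,s}: (X((q U s)) U G((q & p)))=False X((q U s))=True (q U s)=True q=True s=True G((q & p))=False (q & p)=False p=False
s_6={p,r,s}: (X((q U s)) U G((q & p)))=False X((q U s))=False (q U s)=True q=False s=True G((q & p))=False (q & p)=False p=True
s_7={p,r}: (X((q U s)) U G((q & p)))=False X((q U s))=False (q U s)=False q=False s=False G((q & p))=False (q & p)=False p=True
Evaluating at position 4: result = False

Answer: false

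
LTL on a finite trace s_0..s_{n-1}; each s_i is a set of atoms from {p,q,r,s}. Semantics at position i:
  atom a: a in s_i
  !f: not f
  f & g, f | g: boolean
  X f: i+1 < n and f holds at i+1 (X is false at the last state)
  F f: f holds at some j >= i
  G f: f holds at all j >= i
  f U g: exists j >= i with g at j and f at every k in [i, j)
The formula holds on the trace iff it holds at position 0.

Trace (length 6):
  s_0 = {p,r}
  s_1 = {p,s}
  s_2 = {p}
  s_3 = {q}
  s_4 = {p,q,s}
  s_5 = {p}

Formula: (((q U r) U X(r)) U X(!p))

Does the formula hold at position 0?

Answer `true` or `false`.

s_0={p,r}: (((q U r) U X(r)) U X(!p))=False ((q U r) U X(r))=False (q U r)=True q=False r=True X(r)=False X(!p)=False !p=False p=True
s_1={p,s}: (((q U r) U X(r)) U X(!p))=False ((q U r) U X(r))=False (q U r)=False q=False r=False X(r)=False X(!p)=False !p=False p=True
s_2={p}: (((q U r) U X(r)) U X(!p))=True ((q U r) U X(r))=False (q U r)=False q=False r=False X(r)=False X(!p)=True !p=False p=True
s_3={q}: (((q U r) U X(r)) U X(!p))=False ((q U r) U X(r))=False (q U r)=False q=True r=False X(r)=False X(!p)=False !p=True p=False
s_4={p,q,s}: (((q U r) U X(r)) U X(!p))=False ((q U r) U X(r))=False (q U r)=False q=True r=False X(r)=False X(!p)=False !p=False p=True
s_5={p}: (((q U r) U X(r)) U X(!p))=False ((q U r) U X(r))=False (q U r)=False q=False r=False X(r)=False X(!p)=False !p=False p=True

Answer: false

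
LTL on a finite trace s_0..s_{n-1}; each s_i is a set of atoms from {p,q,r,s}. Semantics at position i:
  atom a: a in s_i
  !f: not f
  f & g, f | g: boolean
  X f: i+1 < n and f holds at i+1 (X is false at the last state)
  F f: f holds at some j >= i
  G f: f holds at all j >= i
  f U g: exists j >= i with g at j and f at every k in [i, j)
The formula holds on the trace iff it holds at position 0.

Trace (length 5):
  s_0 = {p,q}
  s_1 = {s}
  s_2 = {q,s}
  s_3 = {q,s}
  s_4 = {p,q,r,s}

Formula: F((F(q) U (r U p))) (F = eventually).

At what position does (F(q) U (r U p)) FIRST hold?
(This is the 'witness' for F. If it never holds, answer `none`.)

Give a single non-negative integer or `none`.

s_0={p,q}: (F(q) U (r U p))=True F(q)=True q=True (r U p)=True r=False p=True
s_1={s}: (F(q) U (r U p))=True F(q)=True q=False (r U p)=False r=False p=False
s_2={q,s}: (F(q) U (r U p))=True F(q)=True q=True (r U p)=False r=False p=False
s_3={q,s}: (F(q) U (r U p))=True F(q)=True q=True (r U p)=False r=False p=False
s_4={p,q,r,s}: (F(q) U (r U p))=True F(q)=True q=True (r U p)=True r=True p=True
F((F(q) U (r U p))) holds; first witness at position 0.

Answer: 0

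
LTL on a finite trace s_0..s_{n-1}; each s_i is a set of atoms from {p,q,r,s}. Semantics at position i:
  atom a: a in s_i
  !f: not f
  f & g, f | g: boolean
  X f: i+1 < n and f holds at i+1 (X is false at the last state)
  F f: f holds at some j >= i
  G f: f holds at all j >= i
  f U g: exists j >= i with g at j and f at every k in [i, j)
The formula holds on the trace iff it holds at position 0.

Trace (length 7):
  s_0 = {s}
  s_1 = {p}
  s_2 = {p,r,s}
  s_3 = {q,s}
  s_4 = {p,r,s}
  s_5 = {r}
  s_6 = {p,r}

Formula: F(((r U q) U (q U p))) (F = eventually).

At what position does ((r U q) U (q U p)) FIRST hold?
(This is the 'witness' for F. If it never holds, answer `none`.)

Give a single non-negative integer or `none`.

Answer: 1

Derivation:
s_0={s}: ((r U q) U (q U p))=False (r U q)=False r=False q=False (q U p)=False p=False
s_1={p}: ((r U q) U (q U p))=True (r U q)=False r=False q=False (q U p)=True p=True
s_2={p,r,s}: ((r U q) U (q U p))=True (r U q)=True r=True q=False (q U p)=True p=True
s_3={q,s}: ((r U q) U (q U p))=True (r U q)=True r=False q=True (q U p)=True p=False
s_4={p,r,s}: ((r U q) U (q U p))=True (r U q)=False r=True q=False (q U p)=True p=True
s_5={r}: ((r U q) U (q U p))=False (r U q)=False r=True q=False (q U p)=False p=False
s_6={p,r}: ((r U q) U (q U p))=True (r U q)=False r=True q=False (q U p)=True p=True
F(((r U q) U (q U p))) holds; first witness at position 1.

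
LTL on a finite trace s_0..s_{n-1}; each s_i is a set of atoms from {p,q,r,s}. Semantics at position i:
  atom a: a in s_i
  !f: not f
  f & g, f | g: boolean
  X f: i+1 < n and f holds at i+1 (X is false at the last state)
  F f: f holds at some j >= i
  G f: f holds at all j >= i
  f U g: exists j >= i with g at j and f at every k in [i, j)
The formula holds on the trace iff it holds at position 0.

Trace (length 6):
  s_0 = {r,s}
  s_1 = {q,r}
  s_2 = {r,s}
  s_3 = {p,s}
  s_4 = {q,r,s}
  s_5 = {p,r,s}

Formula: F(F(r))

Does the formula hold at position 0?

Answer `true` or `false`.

s_0={r,s}: F(F(r))=True F(r)=True r=True
s_1={q,r}: F(F(r))=True F(r)=True r=True
s_2={r,s}: F(F(r))=True F(r)=True r=True
s_3={p,s}: F(F(r))=True F(r)=True r=False
s_4={q,r,s}: F(F(r))=True F(r)=True r=True
s_5={p,r,s}: F(F(r))=True F(r)=True r=True

Answer: true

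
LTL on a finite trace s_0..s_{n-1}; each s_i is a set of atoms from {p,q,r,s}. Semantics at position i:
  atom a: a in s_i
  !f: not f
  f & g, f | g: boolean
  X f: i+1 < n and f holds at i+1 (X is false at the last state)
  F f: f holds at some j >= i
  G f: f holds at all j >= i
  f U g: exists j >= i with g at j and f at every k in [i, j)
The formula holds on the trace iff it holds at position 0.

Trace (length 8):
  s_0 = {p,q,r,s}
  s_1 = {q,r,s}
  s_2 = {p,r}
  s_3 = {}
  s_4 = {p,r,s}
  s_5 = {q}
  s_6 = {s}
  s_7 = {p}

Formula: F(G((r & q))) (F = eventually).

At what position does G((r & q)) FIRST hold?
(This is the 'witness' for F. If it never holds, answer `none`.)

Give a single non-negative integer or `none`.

Answer: none

Derivation:
s_0={p,q,r,s}: G((r & q))=False (r & q)=True r=True q=True
s_1={q,r,s}: G((r & q))=False (r & q)=True r=True q=True
s_2={p,r}: G((r & q))=False (r & q)=False r=True q=False
s_3={}: G((r & q))=False (r & q)=False r=False q=False
s_4={p,r,s}: G((r & q))=False (r & q)=False r=True q=False
s_5={q}: G((r & q))=False (r & q)=False r=False q=True
s_6={s}: G((r & q))=False (r & q)=False r=False q=False
s_7={p}: G((r & q))=False (r & q)=False r=False q=False
F(G((r & q))) does not hold (no witness exists).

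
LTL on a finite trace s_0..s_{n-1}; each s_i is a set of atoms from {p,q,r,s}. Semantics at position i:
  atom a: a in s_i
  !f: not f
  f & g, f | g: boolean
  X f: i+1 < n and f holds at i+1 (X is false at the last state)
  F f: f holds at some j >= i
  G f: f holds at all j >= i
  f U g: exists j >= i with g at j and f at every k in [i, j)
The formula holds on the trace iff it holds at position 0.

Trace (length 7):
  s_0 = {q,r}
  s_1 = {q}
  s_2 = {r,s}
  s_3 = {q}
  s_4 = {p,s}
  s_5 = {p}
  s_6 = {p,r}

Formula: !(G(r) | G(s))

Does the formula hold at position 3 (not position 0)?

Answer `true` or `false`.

Answer: true

Derivation:
s_0={q,r}: !(G(r) | G(s))=True (G(r) | G(s))=False G(r)=False r=True G(s)=False s=False
s_1={q}: !(G(r) | G(s))=True (G(r) | G(s))=False G(r)=False r=False G(s)=False s=False
s_2={r,s}: !(G(r) | G(s))=True (G(r) | G(s))=False G(r)=False r=True G(s)=False s=True
s_3={q}: !(G(r) | G(s))=True (G(r) | G(s))=False G(r)=False r=False G(s)=False s=False
s_4={p,s}: !(G(r) | G(s))=True (G(r) | G(s))=False G(r)=False r=False G(s)=False s=True
s_5={p}: !(G(r) | G(s))=True (G(r) | G(s))=False G(r)=False r=False G(s)=False s=False
s_6={p,r}: !(G(r) | G(s))=False (G(r) | G(s))=True G(r)=True r=True G(s)=False s=False
Evaluating at position 3: result = True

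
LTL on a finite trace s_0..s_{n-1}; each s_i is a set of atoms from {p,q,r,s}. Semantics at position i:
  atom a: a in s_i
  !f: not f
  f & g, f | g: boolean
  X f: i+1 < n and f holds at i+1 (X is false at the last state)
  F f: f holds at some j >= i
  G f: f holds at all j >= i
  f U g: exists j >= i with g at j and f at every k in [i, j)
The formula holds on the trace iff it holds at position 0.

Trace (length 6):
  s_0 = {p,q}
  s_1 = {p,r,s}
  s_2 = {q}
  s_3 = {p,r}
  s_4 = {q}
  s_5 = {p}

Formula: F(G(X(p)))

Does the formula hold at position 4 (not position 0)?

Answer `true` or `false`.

s_0={p,q}: F(G(X(p)))=False G(X(p))=False X(p)=True p=True
s_1={p,r,s}: F(G(X(p)))=False G(X(p))=False X(p)=False p=True
s_2={q}: F(G(X(p)))=False G(X(p))=False X(p)=True p=False
s_3={p,r}: F(G(X(p)))=False G(X(p))=False X(p)=False p=True
s_4={q}: F(G(X(p)))=False G(X(p))=False X(p)=True p=False
s_5={p}: F(G(X(p)))=False G(X(p))=False X(p)=False p=True
Evaluating at position 4: result = False

Answer: false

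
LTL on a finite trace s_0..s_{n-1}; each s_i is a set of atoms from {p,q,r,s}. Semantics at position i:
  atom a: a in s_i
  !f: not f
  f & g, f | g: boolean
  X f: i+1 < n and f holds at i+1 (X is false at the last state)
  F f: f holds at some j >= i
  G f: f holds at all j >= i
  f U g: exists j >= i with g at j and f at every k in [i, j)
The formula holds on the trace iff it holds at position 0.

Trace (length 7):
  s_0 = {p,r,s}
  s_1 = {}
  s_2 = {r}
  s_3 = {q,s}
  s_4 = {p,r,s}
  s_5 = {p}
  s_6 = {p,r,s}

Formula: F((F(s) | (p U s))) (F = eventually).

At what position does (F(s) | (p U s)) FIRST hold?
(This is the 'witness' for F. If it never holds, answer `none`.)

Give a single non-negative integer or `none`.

Answer: 0

Derivation:
s_0={p,r,s}: (F(s) | (p U s))=True F(s)=True s=True (p U s)=True p=True
s_1={}: (F(s) | (p U s))=True F(s)=True s=False (p U s)=False p=False
s_2={r}: (F(s) | (p U s))=True F(s)=True s=False (p U s)=False p=False
s_3={q,s}: (F(s) | (p U s))=True F(s)=True s=True (p U s)=True p=False
s_4={p,r,s}: (F(s) | (p U s))=True F(s)=True s=True (p U s)=True p=True
s_5={p}: (F(s) | (p U s))=True F(s)=True s=False (p U s)=True p=True
s_6={p,r,s}: (F(s) | (p U s))=True F(s)=True s=True (p U s)=True p=True
F((F(s) | (p U s))) holds; first witness at position 0.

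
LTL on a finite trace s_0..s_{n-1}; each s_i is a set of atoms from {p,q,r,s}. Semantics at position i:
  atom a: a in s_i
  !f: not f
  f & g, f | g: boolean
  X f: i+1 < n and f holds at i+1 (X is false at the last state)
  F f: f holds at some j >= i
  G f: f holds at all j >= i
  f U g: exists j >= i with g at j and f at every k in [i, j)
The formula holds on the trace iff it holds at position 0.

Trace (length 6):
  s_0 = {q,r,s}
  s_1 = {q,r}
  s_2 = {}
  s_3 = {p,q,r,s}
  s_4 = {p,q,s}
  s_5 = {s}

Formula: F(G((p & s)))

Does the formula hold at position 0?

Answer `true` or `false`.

s_0={q,r,s}: F(G((p & s)))=False G((p & s))=False (p & s)=False p=False s=True
s_1={q,r}: F(G((p & s)))=False G((p & s))=False (p & s)=False p=False s=False
s_2={}: F(G((p & s)))=False G((p & s))=False (p & s)=False p=False s=False
s_3={p,q,r,s}: F(G((p & s)))=False G((p & s))=False (p & s)=True p=True s=True
s_4={p,q,s}: F(G((p & s)))=False G((p & s))=False (p & s)=True p=True s=True
s_5={s}: F(G((p & s)))=False G((p & s))=False (p & s)=False p=False s=True

Answer: false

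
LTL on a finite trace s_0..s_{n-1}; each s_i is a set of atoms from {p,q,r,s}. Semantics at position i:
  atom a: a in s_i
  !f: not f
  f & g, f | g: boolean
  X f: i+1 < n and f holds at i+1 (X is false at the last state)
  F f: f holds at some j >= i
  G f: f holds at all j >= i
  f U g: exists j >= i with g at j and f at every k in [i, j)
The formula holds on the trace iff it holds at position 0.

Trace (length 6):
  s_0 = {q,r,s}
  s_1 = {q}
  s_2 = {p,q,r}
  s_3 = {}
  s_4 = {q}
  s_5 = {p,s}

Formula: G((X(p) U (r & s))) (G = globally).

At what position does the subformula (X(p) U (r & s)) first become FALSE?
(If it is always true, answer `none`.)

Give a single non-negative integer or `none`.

s_0={q,r,s}: (X(p) U (r & s))=True X(p)=False p=False (r & s)=True r=True s=True
s_1={q}: (X(p) U (r & s))=False X(p)=True p=False (r & s)=False r=False s=False
s_2={p,q,r}: (X(p) U (r & s))=False X(p)=False p=True (r & s)=False r=True s=False
s_3={}: (X(p) U (r & s))=False X(p)=False p=False (r & s)=False r=False s=False
s_4={q}: (X(p) U (r & s))=False X(p)=True p=False (r & s)=False r=False s=False
s_5={p,s}: (X(p) U (r & s))=False X(p)=False p=True (r & s)=False r=False s=True
G((X(p) U (r & s))) holds globally = False
First violation at position 1.

Answer: 1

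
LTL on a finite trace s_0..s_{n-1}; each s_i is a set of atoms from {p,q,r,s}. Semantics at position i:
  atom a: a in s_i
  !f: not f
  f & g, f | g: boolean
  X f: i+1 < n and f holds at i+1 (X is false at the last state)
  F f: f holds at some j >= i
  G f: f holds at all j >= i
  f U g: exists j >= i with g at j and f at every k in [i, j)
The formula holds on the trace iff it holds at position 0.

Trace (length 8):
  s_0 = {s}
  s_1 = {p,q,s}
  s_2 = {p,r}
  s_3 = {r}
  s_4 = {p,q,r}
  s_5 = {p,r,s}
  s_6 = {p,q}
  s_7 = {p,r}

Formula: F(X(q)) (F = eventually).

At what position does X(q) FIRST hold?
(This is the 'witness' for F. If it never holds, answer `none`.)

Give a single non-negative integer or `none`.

Answer: 0

Derivation:
s_0={s}: X(q)=True q=False
s_1={p,q,s}: X(q)=False q=True
s_2={p,r}: X(q)=False q=False
s_3={r}: X(q)=True q=False
s_4={p,q,r}: X(q)=False q=True
s_5={p,r,s}: X(q)=True q=False
s_6={p,q}: X(q)=False q=True
s_7={p,r}: X(q)=False q=False
F(X(q)) holds; first witness at position 0.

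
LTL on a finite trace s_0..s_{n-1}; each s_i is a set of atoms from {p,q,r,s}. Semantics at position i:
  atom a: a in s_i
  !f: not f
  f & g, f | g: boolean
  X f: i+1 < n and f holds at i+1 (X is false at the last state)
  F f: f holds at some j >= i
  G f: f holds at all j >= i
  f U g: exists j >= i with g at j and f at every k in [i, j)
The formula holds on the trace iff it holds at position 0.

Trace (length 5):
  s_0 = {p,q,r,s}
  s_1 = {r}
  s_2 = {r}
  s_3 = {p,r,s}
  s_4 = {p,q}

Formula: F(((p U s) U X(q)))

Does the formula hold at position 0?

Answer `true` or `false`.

s_0={p,q,r,s}: F(((p U s) U X(q)))=True ((p U s) U X(q))=False (p U s)=True p=True s=True X(q)=False q=True
s_1={r}: F(((p U s) U X(q)))=True ((p U s) U X(q))=False (p U s)=False p=False s=False X(q)=False q=False
s_2={r}: F(((p U s) U X(q)))=True ((p U s) U X(q))=False (p U s)=False p=False s=False X(q)=False q=False
s_3={p,r,s}: F(((p U s) U X(q)))=True ((p U s) U X(q))=True (p U s)=True p=True s=True X(q)=True q=False
s_4={p,q}: F(((p U s) U X(q)))=False ((p U s) U X(q))=False (p U s)=False p=True s=False X(q)=False q=True

Answer: true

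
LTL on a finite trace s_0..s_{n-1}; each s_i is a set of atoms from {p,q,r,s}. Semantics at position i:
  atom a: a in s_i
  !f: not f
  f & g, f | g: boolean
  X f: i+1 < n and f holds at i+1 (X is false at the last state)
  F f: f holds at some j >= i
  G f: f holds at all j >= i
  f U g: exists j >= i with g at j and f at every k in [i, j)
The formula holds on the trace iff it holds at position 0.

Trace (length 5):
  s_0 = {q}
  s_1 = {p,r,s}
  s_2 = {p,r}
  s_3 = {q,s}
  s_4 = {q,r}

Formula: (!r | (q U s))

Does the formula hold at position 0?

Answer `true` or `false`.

Answer: true

Derivation:
s_0={q}: (!r | (q U s))=True !r=True r=False (q U s)=True q=True s=False
s_1={p,r,s}: (!r | (q U s))=True !r=False r=True (q U s)=True q=False s=True
s_2={p,r}: (!r | (q U s))=False !r=False r=True (q U s)=False q=False s=False
s_3={q,s}: (!r | (q U s))=True !r=True r=False (q U s)=True q=True s=True
s_4={q,r}: (!r | (q U s))=False !r=False r=True (q U s)=False q=True s=False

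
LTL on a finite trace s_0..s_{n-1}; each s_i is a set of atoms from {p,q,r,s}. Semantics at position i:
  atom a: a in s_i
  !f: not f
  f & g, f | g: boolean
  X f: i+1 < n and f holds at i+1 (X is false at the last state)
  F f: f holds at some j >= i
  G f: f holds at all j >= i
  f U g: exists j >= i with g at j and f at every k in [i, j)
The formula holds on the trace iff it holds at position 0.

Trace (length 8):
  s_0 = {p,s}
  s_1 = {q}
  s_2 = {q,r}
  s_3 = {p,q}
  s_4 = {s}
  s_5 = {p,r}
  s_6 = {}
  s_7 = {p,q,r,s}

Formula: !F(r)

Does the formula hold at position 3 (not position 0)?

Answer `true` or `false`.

s_0={p,s}: !F(r)=False F(r)=True r=False
s_1={q}: !F(r)=False F(r)=True r=False
s_2={q,r}: !F(r)=False F(r)=True r=True
s_3={p,q}: !F(r)=False F(r)=True r=False
s_4={s}: !F(r)=False F(r)=True r=False
s_5={p,r}: !F(r)=False F(r)=True r=True
s_6={}: !F(r)=False F(r)=True r=False
s_7={p,q,r,s}: !F(r)=False F(r)=True r=True
Evaluating at position 3: result = False

Answer: false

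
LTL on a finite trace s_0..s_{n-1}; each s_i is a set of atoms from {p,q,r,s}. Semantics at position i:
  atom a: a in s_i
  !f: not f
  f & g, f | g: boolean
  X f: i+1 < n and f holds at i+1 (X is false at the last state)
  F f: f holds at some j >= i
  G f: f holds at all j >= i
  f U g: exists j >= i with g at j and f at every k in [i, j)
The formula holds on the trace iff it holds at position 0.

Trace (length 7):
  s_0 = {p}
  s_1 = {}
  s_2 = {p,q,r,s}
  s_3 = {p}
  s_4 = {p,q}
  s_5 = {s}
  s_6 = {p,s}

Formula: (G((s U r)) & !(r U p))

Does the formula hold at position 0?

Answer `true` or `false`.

Answer: false

Derivation:
s_0={p}: (G((s U r)) & !(r U p))=False G((s U r))=False (s U r)=False s=False r=False !(r U p)=False (r U p)=True p=True
s_1={}: (G((s U r)) & !(r U p))=False G((s U r))=False (s U r)=False s=False r=False !(r U p)=True (r U p)=False p=False
s_2={p,q,r,s}: (G((s U r)) & !(r U p))=False G((s U r))=False (s U r)=True s=True r=True !(r U p)=False (r U p)=True p=True
s_3={p}: (G((s U r)) & !(r U p))=False G((s U r))=False (s U r)=False s=False r=False !(r U p)=False (r U p)=True p=True
s_4={p,q}: (G((s U r)) & !(r U p))=False G((s U r))=False (s U r)=False s=False r=False !(r U p)=False (r U p)=True p=True
s_5={s}: (G((s U r)) & !(r U p))=False G((s U r))=False (s U r)=False s=True r=False !(r U p)=True (r U p)=False p=False
s_6={p,s}: (G((s U r)) & !(r U p))=False G((s U r))=False (s U r)=False s=True r=False !(r U p)=False (r U p)=True p=True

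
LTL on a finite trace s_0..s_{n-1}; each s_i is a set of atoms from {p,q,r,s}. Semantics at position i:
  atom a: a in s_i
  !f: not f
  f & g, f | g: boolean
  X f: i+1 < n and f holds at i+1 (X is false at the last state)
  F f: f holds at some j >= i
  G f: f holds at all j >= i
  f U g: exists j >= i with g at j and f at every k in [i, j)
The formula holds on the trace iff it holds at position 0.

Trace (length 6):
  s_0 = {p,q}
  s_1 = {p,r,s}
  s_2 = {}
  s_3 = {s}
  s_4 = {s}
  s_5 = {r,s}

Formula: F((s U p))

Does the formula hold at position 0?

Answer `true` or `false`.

s_0={p,q}: F((s U p))=True (s U p)=True s=False p=True
s_1={p,r,s}: F((s U p))=True (s U p)=True s=True p=True
s_2={}: F((s U p))=False (s U p)=False s=False p=False
s_3={s}: F((s U p))=False (s U p)=False s=True p=False
s_4={s}: F((s U p))=False (s U p)=False s=True p=False
s_5={r,s}: F((s U p))=False (s U p)=False s=True p=False

Answer: true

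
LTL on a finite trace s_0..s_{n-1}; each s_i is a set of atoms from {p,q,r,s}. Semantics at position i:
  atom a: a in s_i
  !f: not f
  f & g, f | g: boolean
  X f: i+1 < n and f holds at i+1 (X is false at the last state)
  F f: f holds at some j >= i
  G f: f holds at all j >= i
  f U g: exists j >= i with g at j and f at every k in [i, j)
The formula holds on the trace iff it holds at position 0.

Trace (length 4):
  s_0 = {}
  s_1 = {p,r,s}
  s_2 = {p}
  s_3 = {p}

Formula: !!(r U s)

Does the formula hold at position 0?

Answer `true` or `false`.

Answer: false

Derivation:
s_0={}: !!(r U s)=False !(r U s)=True (r U s)=False r=False s=False
s_1={p,r,s}: !!(r U s)=True !(r U s)=False (r U s)=True r=True s=True
s_2={p}: !!(r U s)=False !(r U s)=True (r U s)=False r=False s=False
s_3={p}: !!(r U s)=False !(r U s)=True (r U s)=False r=False s=False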